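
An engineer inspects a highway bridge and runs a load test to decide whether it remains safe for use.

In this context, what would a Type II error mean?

With the conventional null hypothesis that the structure meets the required load capacity (safe):
A Type II error is failing to reject H₀ when H₀ is false.
Here that means keeping the structure open when actually the structure is structurally deficient.

A Type II error would mean concluding that the structure meets the required load capacity (safe) (or at least failing to establish that the structure is structurally deficient) when in fact the structure is structurally deficient.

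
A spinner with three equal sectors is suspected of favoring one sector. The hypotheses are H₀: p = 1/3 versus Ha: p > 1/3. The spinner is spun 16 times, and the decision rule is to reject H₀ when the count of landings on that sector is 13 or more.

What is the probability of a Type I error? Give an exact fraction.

The Type I error probability is α = P(S ≥ 13) computed under H₀, where S ~ Binomial(16, 1/3).
Summing C(16,j)(1/3)^j(2/3)^{16−j} for j = 13,…,16 gives 4993/43046721.

4993/43046721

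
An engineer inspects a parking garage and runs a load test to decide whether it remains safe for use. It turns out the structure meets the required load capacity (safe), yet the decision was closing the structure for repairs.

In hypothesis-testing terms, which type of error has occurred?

Type I error

The null hypothesis here is that the structure meets the required load capacity (safe).
'Closing the structure for repairs' corresponds to rejecting H₀.
H₀ was rejected but H₀ is true — a Type I error (false positive).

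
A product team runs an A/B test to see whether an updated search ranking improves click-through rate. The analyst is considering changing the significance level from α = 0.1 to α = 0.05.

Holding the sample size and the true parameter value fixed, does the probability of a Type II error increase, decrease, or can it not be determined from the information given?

It increases.

Lowering α raises the bar for rejection; under Ha, the test now fails to reject on outcomes it previously would have rejected.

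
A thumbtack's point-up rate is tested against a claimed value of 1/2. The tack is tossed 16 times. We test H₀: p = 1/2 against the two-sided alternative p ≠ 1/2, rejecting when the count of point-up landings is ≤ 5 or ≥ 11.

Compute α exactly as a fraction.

Under H₀, K ~ Binomial(16, 1/2); α is the probability of landing in either tail, P(K ≤ 5) + P(K ≥ 11).
By symmetry, α = 2·P(K ≤ 5) = 2·(1 + 16 + 120 + 560 + 1820 + 4368)/65536 = 13770/65536 = 6885/32768.

6885/32768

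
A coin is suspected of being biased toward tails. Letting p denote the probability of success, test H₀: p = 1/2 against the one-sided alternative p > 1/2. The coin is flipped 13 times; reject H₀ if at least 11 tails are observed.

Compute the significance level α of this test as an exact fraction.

23/2048

The Type I error probability is α = P(K ≥ 11) computed under H₀, where K ~ Binomial(13, 1/2).
P(K ≥ 11) = [C(13,11) + C(13,12) + C(13,13)] / 2^13 = (78 + 13 + 1) / 8192 = 92/8192 = 23/2048.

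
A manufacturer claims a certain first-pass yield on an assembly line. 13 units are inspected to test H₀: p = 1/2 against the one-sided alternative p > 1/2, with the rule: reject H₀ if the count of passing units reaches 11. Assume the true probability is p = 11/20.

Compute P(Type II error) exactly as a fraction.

β = P(fail to reject H₀ | Ha true) = P(S ≤ 10 | p = 11/20), S ~ Binomial(13, 11/20).
Equivalently, β = 1 − P(S ≥ 11) = 39857841016429707/40960000000000000.

39857841016429707/40960000000000000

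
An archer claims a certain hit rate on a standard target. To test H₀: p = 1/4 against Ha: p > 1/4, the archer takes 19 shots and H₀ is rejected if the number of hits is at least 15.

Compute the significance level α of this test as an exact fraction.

The Type I error probability is α = P(S ≥ 15) computed under H₀, where S ~ Binomial(19, 1/4).
P(S ≥ 15) = Σ_{j=15}^{19} C(19,j)·(1/4)^j·(3/4)^{19-j} = 85429/68719476736.

85429/68719476736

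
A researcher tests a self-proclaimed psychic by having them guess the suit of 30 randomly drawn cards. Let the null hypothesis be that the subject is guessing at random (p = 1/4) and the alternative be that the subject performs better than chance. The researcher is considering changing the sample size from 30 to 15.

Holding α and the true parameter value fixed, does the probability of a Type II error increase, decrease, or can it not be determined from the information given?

It increases.

With less data the test statistic is noisier; under Ha, more outcomes land inside the acceptance region.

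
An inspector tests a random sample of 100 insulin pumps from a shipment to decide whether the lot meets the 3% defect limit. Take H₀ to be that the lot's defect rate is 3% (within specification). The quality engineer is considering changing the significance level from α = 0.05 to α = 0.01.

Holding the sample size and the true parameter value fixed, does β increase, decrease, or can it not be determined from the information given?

It increases.

Tightening α shrinks the rejection region. When Ha holds, fewer sample outcomes clear the stricter threshold, so more fall in the acceptance region.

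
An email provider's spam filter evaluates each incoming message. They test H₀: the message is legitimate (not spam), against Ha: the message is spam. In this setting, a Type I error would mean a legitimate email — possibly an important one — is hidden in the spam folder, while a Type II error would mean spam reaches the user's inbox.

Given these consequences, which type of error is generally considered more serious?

Type I error

The Type I consequence (a legitimate email — possibly an important one — is hidden in the spam folder) is more severe than the Type II consequence (spam reaches the user's inbox).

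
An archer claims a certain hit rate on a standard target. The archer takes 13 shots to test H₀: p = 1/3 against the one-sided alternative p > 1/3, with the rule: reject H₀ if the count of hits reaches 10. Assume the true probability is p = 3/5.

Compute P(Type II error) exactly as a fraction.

β = P(fail to reject H₀ | Ha true) = P(X ≤ 9 | p = 3/5), X ~ Binomial(13, 3/5).
Summing C(13,j)·(3/5)^j·(2/5)^{13-j} for j = 0..9 gives 202983472/244140625.

202983472/244140625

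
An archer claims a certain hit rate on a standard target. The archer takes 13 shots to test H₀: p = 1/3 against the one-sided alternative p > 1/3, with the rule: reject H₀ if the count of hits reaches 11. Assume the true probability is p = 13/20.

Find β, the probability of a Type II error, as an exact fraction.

36323681060626281/40960000000000000

A Type II error is failing to reject when Ha holds: with p = 13/20, β = P(K ≤ 10).
Summing C(13,j)·(13/20)^j·(7/20)^{13-j} for j = 0..10 gives 36323681060626281/40960000000000000.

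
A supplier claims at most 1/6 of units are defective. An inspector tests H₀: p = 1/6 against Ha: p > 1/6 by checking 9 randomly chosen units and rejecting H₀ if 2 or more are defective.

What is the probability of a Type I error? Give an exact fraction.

The significance level is the probability, assuming p = 1/6, of seeing 2 or more defectives in 9 draws.
Via the complement, α = 1 − Σ_{j=0}^{1} C(9,j)(1/6)^j(5/6)^{9-j} = 2304473/5038848.

2304473/5038848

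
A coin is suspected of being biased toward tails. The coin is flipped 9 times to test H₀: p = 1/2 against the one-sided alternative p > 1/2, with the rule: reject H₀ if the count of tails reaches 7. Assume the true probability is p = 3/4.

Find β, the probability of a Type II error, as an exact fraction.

13085/32768

β = P(fail to reject H₀ | Ha true) = P(S ≤ 6 | p = 3/4), S ~ Binomial(9, 3/4).
Adding the binomial probabilities P(S=0)+…+P(S=6) at p = 3/4 gives 13085/32768.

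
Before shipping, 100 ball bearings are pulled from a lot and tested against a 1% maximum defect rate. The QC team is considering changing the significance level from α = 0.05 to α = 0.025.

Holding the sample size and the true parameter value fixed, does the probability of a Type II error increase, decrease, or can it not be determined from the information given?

Tightening α shrinks the rejection region. When Ha holds, fewer sample outcomes clear the stricter threshold, so more fall in the acceptance region.

It increases.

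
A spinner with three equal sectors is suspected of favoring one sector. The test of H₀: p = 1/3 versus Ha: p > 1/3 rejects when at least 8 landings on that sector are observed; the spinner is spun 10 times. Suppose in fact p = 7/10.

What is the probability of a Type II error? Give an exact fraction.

771521517/1250000000

A Type II error is failing to reject when Ha holds: with p = 7/10, β = P(K ≤ 7).
Equivalently, β = 1 − P(K ≥ 8) = 771521517/1250000000.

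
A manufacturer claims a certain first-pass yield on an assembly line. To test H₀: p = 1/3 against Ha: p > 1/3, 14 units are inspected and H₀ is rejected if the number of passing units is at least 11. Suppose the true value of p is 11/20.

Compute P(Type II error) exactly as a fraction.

767413934602409223/819200000000000000

A Type II error is failing to reject when Ha holds: with p = 11/20, β = P(S ≤ 10).
Summing C(14,j)·(11/20)^j·(9/20)^{14-j} for j = 0..10 gives 767413934602409223/819200000000000000.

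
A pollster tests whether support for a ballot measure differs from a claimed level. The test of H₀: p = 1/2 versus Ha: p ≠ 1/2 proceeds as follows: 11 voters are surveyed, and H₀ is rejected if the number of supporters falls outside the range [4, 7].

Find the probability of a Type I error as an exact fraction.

Under H₀, S ~ Binomial(11, 1/2); α is the probability of landing in either tail, P(S ≤ 3) + P(S ≥ 8).
By symmetry, α = 2·P(S ≤ 3) = 2·(1 + 11 + 55 + 165)/2048 = 464/2048 = 29/128.

29/128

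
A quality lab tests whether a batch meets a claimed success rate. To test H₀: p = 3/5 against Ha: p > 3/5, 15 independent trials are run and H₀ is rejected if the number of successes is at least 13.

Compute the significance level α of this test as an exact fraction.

827453637/30517578125

Under H₀, K ~ Binomial(15, 3/5), and α = P(K ≥ 13).
Summing C(15,j)(3/5)^j(2/5)^{15−j} for j = 13,…,15 gives 827453637/30517578125.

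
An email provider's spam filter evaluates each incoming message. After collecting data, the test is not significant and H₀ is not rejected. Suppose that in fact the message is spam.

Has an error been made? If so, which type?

Type II error

The conventional null hypothesis here is that the message is legitimate (not spam).
H₀ was not rejected, but H₀ is actually false.
Failing to reject a false null hypothesis is a Type II error (false negative).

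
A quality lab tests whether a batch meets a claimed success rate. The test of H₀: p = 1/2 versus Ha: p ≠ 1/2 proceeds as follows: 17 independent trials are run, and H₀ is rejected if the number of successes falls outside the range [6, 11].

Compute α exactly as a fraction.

α = P(Y ≤ 5 or Y ≥ 12 | p = 1/2), Y ~ Binomial(17, 1/2).
By symmetry, α = 2·P(Y ≤ 5) = 2·(1 + 17 + 136 + 680 + 2380 + 6188)/131072 = 18804/131072 = 4701/32768.

4701/32768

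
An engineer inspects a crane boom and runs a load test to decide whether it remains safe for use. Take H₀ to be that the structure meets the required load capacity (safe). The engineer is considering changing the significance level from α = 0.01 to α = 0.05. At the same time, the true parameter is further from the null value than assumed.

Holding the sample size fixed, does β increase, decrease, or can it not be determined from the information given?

A larger α widens the rejection region, so when the alternative is true more outcomes lead to rejection — failing to reject becomes less likely. A larger true effect moves the Ha sampling distribution further from the H₀ critical value, making rejection more likely when Ha is true. Both changes push β in the same direction.

It decreases.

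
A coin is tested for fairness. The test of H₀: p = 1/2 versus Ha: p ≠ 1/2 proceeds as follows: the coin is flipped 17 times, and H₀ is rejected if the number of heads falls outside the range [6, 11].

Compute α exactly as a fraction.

α = P(X ≤ 5 or X ≥ 12 | p = 1/2), X ~ Binomial(17, 1/2).
Each tail has probability (1 + 17 + 136 + 680 + 2380 + 6188)/131072; doubling gives α = 18804/131072 = 4701/32768.

4701/32768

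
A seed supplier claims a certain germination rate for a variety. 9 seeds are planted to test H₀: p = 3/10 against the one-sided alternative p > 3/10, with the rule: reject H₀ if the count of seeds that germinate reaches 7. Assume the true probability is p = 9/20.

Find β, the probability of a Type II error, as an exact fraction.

30407271323/32000000000

β = P(fail to reject H₀ | Ha true) = P(Y ≤ 6 | p = 9/20), Y ~ Binomial(9, 9/20).
Equivalently, β = 1 − P(Y ≥ 7) = 30407271323/32000000000.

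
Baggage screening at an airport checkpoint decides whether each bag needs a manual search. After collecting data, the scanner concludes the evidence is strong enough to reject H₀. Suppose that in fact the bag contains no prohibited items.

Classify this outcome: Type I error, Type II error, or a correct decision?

Type I error

The conventional null hypothesis here is that the bag contains no prohibited items.
H₀ was rejected, but H₀ is actually true.
Rejecting a true null hypothesis is a Type I error (false positive).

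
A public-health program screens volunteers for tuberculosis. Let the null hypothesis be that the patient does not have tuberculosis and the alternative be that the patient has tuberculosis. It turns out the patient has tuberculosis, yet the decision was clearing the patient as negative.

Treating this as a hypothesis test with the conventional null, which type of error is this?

Type II error

'Clearing the patient as negative' corresponds to failing to reject H₀.
H₀ was not rejected but H₀ is false — a Type II error (false negative).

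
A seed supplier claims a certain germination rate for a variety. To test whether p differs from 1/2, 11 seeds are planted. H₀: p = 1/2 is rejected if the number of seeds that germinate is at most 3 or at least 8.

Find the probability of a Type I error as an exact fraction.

29/128

Under H₀, X ~ Binomial(11, 1/2); α is the probability of landing in either tail, P(X ≤ 3) + P(X ≥ 8).
The two tails are symmetric, so α = 2·(1 + 11 + 55 + 165)/2^11 = 464/2048 = 29/128.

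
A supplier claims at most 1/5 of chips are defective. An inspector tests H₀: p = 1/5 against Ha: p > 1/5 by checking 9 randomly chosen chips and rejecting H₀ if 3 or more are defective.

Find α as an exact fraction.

α = P(reject H₀ | H₀ true) = P(Y ≥ 3 | p = 1/5), Y ~ Binomial(9, 1/5).
Computing the lower-tail complement: 1 − 1441792/1953125 = 511333/1953125.

511333/1953125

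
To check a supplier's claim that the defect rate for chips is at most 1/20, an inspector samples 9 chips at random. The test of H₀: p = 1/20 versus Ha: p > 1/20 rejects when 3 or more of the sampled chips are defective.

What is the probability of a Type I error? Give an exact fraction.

α = P(reject H₀ | H₀ true) = P(Y ≥ 3 | p = 1/20), Y ~ Binomial(9, 1/20).
Via the complement, α = 1 − Σ_{j=0}^{2} C(9,j)(1/20)^j(19/20)^{9-j} = 535106531/64000000000.

535106531/64000000000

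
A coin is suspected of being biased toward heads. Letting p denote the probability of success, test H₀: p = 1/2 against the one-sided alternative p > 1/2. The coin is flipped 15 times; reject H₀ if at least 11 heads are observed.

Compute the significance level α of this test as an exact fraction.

1941/32768

Under H₀, Y ~ Binomial(15, 1/2), and α = P(Y ≥ 11).
P(Y ≥ 11) = [C(15,11) + C(15,12) + C(15,13) + C(15,14) + C(15,15)] / 2^15 = (1365 + 455 + 105 + 15 + 1) / 32768 = 1941/32768.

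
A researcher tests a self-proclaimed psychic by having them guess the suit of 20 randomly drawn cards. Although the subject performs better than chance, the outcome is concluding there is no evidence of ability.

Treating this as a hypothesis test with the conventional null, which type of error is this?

The null hypothesis here is that the subject is guessing at random (p = 1/4).
'Concluding there is no evidence of ability' corresponds to failing to reject H₀.
H₀ was not rejected but H₀ is false — a Type II error (false negative).

Type II error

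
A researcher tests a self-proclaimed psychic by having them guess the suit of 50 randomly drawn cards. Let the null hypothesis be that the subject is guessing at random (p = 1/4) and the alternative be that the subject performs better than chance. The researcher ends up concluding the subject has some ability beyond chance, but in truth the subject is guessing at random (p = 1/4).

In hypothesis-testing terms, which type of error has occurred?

Type I error

'Concluding the subject has some ability beyond chance' corresponds to rejecting H₀.
H₀ was rejected but H₀ is true — a Type I error (false positive).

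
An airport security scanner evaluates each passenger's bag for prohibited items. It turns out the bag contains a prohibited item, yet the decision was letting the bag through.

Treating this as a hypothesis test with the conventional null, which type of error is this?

Type II error

The null hypothesis here is that the bag contains no prohibited items.
'Letting the bag through' corresponds to failing to reject H₀.
H₀ was not rejected but H₀ is false — a Type II error (false negative).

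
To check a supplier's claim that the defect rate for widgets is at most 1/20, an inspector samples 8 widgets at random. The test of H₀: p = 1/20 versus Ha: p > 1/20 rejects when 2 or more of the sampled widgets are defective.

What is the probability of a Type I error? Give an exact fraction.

Under H₀, X ~ Binomial(8, 1/20); the Type I error rate is P(X ≥ 2).
Via the complement, α = 1 − Σ_{j=0}^{1} C(8,j)(1/20)^j(19/20)^{8-j} = 1465463047/25600000000.

1465463047/25600000000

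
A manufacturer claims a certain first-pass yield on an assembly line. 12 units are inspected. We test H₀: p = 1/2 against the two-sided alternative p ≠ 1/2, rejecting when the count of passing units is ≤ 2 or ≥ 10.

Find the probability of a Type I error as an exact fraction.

Under H₀, K ~ Binomial(12, 1/2); α is the probability of landing in either tail, P(K ≤ 2) + P(K ≥ 10).
The two tails are symmetric, so α = 2·(1 + 12 + 66)/2^12 = 158/4096 = 79/2048.

79/2048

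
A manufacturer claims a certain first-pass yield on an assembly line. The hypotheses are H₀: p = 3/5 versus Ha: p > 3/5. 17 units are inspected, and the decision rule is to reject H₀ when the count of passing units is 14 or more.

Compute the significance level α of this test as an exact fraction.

The Type I error probability is α = P(K ≥ 14) computed under H₀, where K ~ Binomial(17, 3/5).
P(K ≥ 14) = Σ_{j=14}^{17} C(17,j)·(3/5)^j·(2/5)^{17-j} = 7083577089/152587890625.

7083577089/152587890625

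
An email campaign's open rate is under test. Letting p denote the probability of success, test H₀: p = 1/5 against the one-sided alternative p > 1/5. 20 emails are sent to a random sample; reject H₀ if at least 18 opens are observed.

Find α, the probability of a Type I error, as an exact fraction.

Under H₀, Y ~ Binomial(20, 1/5), and α = P(Y ≥ 18).
P(Y ≥ 18) = Σ_{j=18}^{20} C(20,j)·(1/5)^j·(4/5)^{20-j} = 3121/95367431640625.

3121/95367431640625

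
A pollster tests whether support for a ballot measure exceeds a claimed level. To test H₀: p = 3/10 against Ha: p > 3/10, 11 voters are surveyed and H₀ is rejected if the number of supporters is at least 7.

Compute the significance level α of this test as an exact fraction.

216191511/10000000000

The Type I error probability is α = P(Y ≥ 7) computed under H₀, where Y ~ Binomial(11, 3/10).
Adding the binomial terms for j = 7 through 11 with p = 3/10 yields 216191511/10000000000.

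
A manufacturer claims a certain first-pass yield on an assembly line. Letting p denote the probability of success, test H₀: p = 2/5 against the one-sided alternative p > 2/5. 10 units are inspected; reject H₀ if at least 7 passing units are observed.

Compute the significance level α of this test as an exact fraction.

534784/9765625

Under H₀, K ~ Binomial(10, 2/5), and α = P(K ≥ 7).
Adding the binomial terms for j = 7 through 10 with p = 2/5 yields 534784/9765625.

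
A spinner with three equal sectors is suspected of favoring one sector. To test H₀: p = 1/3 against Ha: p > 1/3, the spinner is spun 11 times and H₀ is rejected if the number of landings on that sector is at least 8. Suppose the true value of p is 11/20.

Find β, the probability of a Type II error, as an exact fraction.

A Type II error is failing to reject when Ha holds: with p = 11/20, β = P(Y ≤ 7).
Equivalently, β = 1 − P(Y ≥ 8) = 828290341647/1024000000000.

828290341647/1024000000000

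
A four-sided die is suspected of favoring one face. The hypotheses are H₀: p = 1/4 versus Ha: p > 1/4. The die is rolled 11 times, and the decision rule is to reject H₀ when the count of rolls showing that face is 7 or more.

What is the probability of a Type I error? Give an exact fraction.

15857/2097152

The Type I error probability is α = P(K ≥ 7) computed under H₀, where K ~ Binomial(11, 1/4).
P(K ≥ 7) = Σ_{j=7}^{11} C(11,j)·(1/4)^j·(3/4)^{11-j} = 15857/2097152.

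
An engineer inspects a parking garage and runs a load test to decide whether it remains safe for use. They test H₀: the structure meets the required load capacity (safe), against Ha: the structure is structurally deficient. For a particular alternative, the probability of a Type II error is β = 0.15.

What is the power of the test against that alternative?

Power = 1 − β = 1 − 0.15 = 0.85.

0.85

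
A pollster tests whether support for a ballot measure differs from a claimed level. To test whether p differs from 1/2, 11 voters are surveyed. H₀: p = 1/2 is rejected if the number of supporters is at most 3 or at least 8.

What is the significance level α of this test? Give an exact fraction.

Under H₀, X ~ Binomial(11, 1/2); α is the probability of landing in either tail, P(X ≤ 3) + P(X ≥ 8).
Each tail has probability (1 + 11 + 55 + 165)/2048; doubling gives α = 464/2048 = 29/128.

29/128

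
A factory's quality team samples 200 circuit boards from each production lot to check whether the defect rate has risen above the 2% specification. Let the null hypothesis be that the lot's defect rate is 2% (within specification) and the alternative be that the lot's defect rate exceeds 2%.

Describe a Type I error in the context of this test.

A Type I error would mean concluding that the lot's defect rate exceeds 2% when in fact the lot's defect rate is 2% (within specification).

A Type I error is rejecting H₀ when H₀ is true.
Here that means rejecting the lot and scrapping or reworking it when actually the lot's defect rate is 2% (within specification).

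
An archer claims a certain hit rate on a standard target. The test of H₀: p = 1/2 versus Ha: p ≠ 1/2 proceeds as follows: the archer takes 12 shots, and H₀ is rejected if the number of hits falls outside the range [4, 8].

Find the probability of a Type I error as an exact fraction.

299/2048

α = P(S ≤ 3 or S ≥ 9 | p = 1/2), S ~ Binomial(12, 1/2).
Each tail has probability (1 + 12 + 66 + 220)/4096; doubling gives α = 598/4096 = 299/2048.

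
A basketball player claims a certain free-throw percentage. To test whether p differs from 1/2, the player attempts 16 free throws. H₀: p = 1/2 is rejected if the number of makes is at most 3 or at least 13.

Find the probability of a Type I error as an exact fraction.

α = P(K ≤ 3 or K ≥ 13 | p = 1/2), K ~ Binomial(16, 1/2).
Each tail has probability (1 + 16 + 120 + 560)/65536; doubling gives α = 1394/65536 = 697/32768.

697/32768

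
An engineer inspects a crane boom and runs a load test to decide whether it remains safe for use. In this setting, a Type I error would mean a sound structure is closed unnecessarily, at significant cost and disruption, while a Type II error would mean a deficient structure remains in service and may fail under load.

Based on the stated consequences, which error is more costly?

Type II error

The Type II consequence (a deficient structure remains in service and may fail under load) is more severe than the Type I consequence (a sound structure is closed unnecessarily, at significant cost and disruption).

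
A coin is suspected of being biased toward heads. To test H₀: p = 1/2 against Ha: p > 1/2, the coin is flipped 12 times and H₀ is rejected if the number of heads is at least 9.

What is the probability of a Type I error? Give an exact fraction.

Under H₀, X ~ Binomial(12, 1/2), and α = P(X ≥ 9).
P(X ≥ 9) = [C(12,9) + C(12,10) + C(12,11) + C(12,12)] / 2^12 = (220 + 66 + 12 + 1) / 4096 = 299/4096.

299/4096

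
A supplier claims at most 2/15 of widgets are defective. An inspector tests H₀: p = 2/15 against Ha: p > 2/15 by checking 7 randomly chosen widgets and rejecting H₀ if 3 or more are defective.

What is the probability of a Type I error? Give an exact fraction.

623128/11390625

Under H₀, S ~ Binomial(7, 2/15); the Type I error rate is P(S ≥ 3).
Computing the lower-tail complement: 1 − 10767497/11390625 = 623128/11390625.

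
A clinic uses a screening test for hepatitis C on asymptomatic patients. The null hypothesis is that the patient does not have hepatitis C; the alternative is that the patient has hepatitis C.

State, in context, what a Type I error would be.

A Type I error would mean concluding that the patient has hepatitis C when in fact the patient does not have hepatitis C.

A Type I error is rejecting H₀ when H₀ is true.
Here that means flagging the patient as positive and ordering follow-up testing when actually the patient does not have hepatitis C.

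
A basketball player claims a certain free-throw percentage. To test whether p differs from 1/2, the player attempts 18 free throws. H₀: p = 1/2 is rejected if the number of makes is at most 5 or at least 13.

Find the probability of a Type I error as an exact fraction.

Under H₀, X ~ Binomial(18, 1/2); α is the probability of landing in either tail, P(X ≤ 5) + P(X ≥ 13).
The two tails are symmetric, so α = 2·(1 + 18 + 153 + 816 + 3060 + 8568)/2^18 = 25232/262144 = 1577/16384.

1577/16384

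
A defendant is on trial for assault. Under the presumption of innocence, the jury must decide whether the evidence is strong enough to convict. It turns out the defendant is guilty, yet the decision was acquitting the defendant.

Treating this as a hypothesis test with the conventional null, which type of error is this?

The null hypothesis here is that the defendant is innocent.
'Acquitting the defendant' corresponds to failing to reject H₀.
H₀ was not rejected but H₀ is false — a Type II error (false negative).

Type II error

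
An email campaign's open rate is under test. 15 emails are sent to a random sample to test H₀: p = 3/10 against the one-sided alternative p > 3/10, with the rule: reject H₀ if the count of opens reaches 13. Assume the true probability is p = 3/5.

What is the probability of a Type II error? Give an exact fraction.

29690124488/30517578125

β = P(fail to reject H₀ | Ha true) = P(S ≤ 12 | p = 3/5), S ~ Binomial(15, 3/5).
Equivalently, β = 1 − P(S ≥ 13) = 29690124488/30517578125.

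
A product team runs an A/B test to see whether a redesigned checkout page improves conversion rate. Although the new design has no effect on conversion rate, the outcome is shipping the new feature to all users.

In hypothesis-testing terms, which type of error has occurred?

Type I error

The null hypothesis here is that the new design has no effect on conversion rate.
'Shipping the new feature to all users' corresponds to rejecting H₀.
H₀ was rejected but H₀ is true — a Type I error (false positive).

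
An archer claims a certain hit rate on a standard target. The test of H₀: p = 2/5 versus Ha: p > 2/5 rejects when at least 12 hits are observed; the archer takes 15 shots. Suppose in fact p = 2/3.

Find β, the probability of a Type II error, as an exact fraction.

A Type II error is failing to reject when Ha holds: with p = 2/3, β = P(K ≤ 11).
Adding the binomial probabilities P(K=0)+…+P(K=11) at p = 2/3 gives 11346539/14348907.

11346539/14348907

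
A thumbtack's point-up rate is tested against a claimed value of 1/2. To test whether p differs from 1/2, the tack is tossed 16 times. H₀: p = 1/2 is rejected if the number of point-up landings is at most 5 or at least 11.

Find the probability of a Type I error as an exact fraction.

6885/32768

The significance level is the null-hypothesis probability of the rejection region {≤5} ∪ {≥11}.
Each tail has probability (1 + 16 + 120 + 560 + 1820 + 4368)/65536; doubling gives α = 13770/65536 = 6885/32768.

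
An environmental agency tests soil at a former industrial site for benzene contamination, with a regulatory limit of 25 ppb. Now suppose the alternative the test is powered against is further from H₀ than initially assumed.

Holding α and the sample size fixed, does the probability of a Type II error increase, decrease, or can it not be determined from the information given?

A bigger departure from H₀ is easier for the test to detect, so it fails to reject less often.

It decreases.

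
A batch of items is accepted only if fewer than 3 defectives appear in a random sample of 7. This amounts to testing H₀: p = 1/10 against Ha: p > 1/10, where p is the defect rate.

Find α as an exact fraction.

51383/2000000

The significance level is the probability, assuming p = 1/10, of seeing 3 or more defectives in 7 draws.
α = 1 − P(K ≤ 2) = 1 − 1948617/2000000 = 51383/2000000.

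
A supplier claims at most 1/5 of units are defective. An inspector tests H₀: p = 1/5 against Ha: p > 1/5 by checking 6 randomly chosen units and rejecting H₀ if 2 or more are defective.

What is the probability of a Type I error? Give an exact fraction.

α = P(reject H₀ | H₀ true) = P(X ≥ 2 | p = 1/5), X ~ Binomial(6, 1/5).
Computing the lower-tail complement: 1 − 2048/3125 = 1077/3125.

1077/3125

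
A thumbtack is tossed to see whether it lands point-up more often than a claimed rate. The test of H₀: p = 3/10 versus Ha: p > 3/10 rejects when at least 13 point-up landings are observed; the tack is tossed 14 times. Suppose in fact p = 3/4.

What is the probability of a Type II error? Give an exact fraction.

A Type II error is failing to reject when Ha holds: with p = 3/4, β = P(S ≤ 12).
Adding the binomial probabilities P(S=0)+…+P(S=12) at p = 3/4 gives 241331965/268435456.

241331965/268435456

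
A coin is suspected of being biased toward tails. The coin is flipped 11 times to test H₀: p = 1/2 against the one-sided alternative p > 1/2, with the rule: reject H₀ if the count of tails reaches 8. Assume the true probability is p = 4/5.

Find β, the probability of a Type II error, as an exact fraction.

β = P(fail to reject H₀ | Ha true) = P(S ≤ 7 | p = 4/5), S ~ Binomial(11, 4/5).
Summing C(11,j)·(4/5)^j·(1/5)^{11-j} for j = 0..7 gives 12589/78125.

12589/78125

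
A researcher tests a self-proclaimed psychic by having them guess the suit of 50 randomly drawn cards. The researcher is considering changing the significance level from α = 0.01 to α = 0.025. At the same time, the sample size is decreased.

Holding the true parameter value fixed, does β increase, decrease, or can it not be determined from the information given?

Cannot be determined from the information given.

The first change alone would make β decrease; the second alone would make β increase. Which effect dominates depends on the magnitudes, which are not given.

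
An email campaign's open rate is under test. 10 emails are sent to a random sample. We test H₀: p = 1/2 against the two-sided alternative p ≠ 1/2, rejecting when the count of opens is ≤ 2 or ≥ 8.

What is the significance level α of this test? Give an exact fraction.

7/64

The significance level is the null-hypothesis probability of the rejection region {≤2} ∪ {≥8}.
Each tail has probability (1 + 10 + 45)/1024; doubling gives α = 112/1024 = 7/64.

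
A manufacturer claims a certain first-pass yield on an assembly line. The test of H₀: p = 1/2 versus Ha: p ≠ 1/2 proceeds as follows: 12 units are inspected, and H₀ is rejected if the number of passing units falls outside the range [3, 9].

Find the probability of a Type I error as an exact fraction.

The significance level is the null-hypothesis probability of the rejection region {≤2} ∪ {≥10}.
Each tail has probability (1 + 12 + 66)/4096; doubling gives α = 158/4096 = 79/2048.

79/2048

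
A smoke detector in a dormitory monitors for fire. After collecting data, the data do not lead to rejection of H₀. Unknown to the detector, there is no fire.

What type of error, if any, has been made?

Neither — the decision is correct.

The conventional null hypothesis here is that there is no fire.
The test retained a true H₀ — the decision matches the true state.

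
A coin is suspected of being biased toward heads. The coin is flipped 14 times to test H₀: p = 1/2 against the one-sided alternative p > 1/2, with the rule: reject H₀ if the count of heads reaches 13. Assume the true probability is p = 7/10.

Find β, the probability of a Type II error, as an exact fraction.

Under the alternative p = 7/10, K ~ Binomial(14, 7/10); β is the probability the test does not reject, P(K < 13).
Adding the binomial probabilities P(K=0)+…+P(K=12) at p = 7/10 gives 95252438490057/100000000000000.

95252438490057/100000000000000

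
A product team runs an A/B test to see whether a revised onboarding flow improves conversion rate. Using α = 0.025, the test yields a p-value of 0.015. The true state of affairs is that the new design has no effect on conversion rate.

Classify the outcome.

Type I error

The conventional null hypothesis is that the new design has no effect on conversion rate.
Since p = 0.015 < α = 0.025, H₀ is rejected.
H₀ is true (actually the new design has no effect on conversion rate).
Rejecting a true H₀ is a Type I error.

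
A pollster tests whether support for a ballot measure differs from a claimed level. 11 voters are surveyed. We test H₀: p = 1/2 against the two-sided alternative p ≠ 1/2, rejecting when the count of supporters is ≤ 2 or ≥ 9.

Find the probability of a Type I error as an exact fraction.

The significance level is the null-hypothesis probability of the rejection region {≤2} ∪ {≥9}.
By symmetry, α = 2·P(S ≤ 2) = 2·(1 + 11 + 55)/2048 = 134/2048 = 67/1024.

67/1024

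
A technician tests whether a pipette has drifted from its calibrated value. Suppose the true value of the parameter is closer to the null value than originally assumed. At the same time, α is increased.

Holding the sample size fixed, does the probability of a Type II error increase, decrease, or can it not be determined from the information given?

Cannot be determined from the information given.

The first change alone would make β increase; the second alone would make β decrease. Which effect dominates depends on the magnitudes, which are not given.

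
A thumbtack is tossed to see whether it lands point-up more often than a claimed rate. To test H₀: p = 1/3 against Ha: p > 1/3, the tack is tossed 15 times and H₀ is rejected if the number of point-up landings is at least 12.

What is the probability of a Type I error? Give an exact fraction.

Under H₀, X ~ Binomial(15, 1/3), and α = P(X ≥ 12).
Summing C(15,j)(1/3)^j(2/3)^{15−j} for j = 12,…,15 gives 4091/14348907.

4091/14348907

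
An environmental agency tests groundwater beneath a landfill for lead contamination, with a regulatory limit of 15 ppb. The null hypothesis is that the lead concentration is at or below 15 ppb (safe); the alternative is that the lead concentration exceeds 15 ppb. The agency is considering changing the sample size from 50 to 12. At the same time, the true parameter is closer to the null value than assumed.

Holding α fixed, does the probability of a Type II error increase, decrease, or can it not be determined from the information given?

It increases.

Reducing n widens both sampling distributions, so the test has less ability to distinguish Ha from H₀. A smaller true effect puts the Ha sampling distribution closer to H₀, so more of it falls in the non-rejection region. Both changes push β in the same direction.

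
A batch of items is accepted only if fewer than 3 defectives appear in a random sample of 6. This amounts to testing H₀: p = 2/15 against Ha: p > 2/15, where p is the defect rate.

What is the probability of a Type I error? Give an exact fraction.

The significance level is the probability, assuming p = 2/15, of seeing 3 or more defectives in 6 draws.
Computing the lower-tail complement: 1 − 2199197/2278125 = 78928/2278125.

78928/2278125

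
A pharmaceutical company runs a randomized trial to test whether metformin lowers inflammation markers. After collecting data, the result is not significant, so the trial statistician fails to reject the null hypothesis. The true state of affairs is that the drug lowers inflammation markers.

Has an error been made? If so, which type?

The conventional null hypothesis here is that the drug has no effect on inflammation markers.
H₀ was not rejected, but H₀ is actually false.
Failing to reject a false null hypothesis is a Type II error (false negative).

Type II error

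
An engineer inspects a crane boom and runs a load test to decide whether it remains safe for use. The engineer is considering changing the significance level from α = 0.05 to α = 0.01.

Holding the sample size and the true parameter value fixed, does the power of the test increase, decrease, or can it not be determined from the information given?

It decreases.

Lowering α raises the bar for rejection; under Ha, the test now fails to reject on outcomes it previously would have rejected.
Since power = 1 − β and β increases, power decreases.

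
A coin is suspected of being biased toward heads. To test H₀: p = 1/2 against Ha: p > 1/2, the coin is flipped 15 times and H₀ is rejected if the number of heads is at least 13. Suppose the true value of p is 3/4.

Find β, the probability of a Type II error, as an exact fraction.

820244467/1073741824

Under the alternative p = 3/4, X ~ Binomial(15, 3/4); β is the probability the test does not reject, P(X < 13).
Summing C(15,j)·(3/4)^j·(1/4)^{15-j} for j = 0..12 gives 820244467/1073741824.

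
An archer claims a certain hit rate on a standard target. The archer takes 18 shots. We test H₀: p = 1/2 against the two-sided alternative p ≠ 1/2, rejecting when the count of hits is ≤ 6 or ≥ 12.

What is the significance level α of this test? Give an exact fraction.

7795/32768

The significance level is the null-hypothesis probability of the rejection region {≤6} ∪ {≥12}.
The two tails are symmetric, so α = 2·(1 + 18 + 153 + 816 + 3060 + 8568 + 18564)/2^18 = 62360/262144 = 7795/32768.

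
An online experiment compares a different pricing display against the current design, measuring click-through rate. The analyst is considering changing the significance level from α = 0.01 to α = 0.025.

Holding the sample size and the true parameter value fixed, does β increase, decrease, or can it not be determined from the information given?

It decreases.

Relaxing α lowers the evidence threshold; under Ha, outcomes that previously fell short now trigger rejection.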